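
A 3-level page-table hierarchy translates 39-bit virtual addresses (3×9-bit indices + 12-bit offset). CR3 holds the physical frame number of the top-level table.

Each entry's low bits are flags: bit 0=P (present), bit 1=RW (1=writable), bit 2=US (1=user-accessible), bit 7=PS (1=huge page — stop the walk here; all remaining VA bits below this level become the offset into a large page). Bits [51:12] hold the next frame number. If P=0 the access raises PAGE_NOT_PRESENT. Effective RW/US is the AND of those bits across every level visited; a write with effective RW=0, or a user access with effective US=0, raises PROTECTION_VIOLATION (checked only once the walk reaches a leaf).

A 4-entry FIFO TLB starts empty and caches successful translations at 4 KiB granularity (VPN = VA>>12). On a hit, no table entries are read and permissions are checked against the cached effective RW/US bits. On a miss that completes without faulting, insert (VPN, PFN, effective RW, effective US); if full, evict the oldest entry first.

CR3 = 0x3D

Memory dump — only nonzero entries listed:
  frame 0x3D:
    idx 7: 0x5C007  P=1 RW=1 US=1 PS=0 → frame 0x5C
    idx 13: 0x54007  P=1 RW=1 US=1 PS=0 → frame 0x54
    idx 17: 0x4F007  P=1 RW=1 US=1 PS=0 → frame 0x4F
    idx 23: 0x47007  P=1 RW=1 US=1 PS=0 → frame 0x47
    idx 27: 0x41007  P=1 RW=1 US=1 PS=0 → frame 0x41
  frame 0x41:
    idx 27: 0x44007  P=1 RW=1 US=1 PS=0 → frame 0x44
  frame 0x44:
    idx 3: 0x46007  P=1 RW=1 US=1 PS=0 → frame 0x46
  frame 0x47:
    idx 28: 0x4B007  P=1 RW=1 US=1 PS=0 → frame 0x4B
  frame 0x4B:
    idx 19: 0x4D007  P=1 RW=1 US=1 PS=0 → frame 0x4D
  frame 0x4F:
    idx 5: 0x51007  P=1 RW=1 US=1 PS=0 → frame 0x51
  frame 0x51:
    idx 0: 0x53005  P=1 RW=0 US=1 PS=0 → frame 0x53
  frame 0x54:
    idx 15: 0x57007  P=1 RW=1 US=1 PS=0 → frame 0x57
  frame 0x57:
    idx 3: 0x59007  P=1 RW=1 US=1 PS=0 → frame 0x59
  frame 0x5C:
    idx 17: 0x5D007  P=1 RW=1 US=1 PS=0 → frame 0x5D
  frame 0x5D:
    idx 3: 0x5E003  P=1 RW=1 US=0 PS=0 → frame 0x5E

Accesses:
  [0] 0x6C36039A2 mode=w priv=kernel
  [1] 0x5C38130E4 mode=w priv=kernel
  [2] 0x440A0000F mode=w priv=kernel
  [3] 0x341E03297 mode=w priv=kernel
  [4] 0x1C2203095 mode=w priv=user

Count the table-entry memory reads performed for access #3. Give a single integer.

Walk each access:
#0 VA=0x6C36039A2 (w,kernel):
  L0: frame=0x3D idx=27 entry=0x41007 [P=1 RW=1 US=1 PS=0]
  L1: frame=0x41 idx=27 entry=0x44007 [P=1 RW=1 US=1 PS=0]
  L2: frame=0x44 idx=3 entry=0x46007 [P=1 RW=1 US=1 PS=0]
  ✓ 0x469A2  — 3 lookups
#1 VA=0x5C38130E4 (w,kernel):
  L0: frame=0x3D idx=23 entry=0x47007 [P=1 RW=1 US=1 PS=0]
  L1: frame=0x47 idx=28 entry=0x4B007 [P=1 RW=1 US=1 PS=0]
  L2: frame=0x4B idx=19 entry=0x4D007 [P=1 RW=1 US=1 PS=0]
  ✓ 0x4D0E4  — 3 lookups
#2 VA=0x440A0000F (w,kernel):
  L0: frame=0x3D idx=17 entry=0x4F007 [P=1 RW=1 US=1 PS=0]
  L1: frame=0x4F idx=5 entry=0x51007 [P=1 RW=1 US=1 PS=0]
  L2: frame=0x51 idx=0 entry=0x53005 [P=1 RW=0 US=1 PS=0]
  ✗ PROTECTION_VIOLATION  [3 reads]
#3 VA=0x341E03297 (w,kernel):
  L0: frame=0x3D idx=13 entry=0x54007 [P=1 RW=1 US=1 PS=0]
  L1: frame=0x54 idx=15 entry=0x57007 [P=1 RW=1 US=1 PS=0]
  L2: frame=0x57 idx=3 entry=0x59007 [P=1 RW=1 US=1 PS=0]
  ✓ 0x59297  — 3 lookups
#4 VA=0x1C2203095 (w,user):
  L0: frame=0x3D idx=7 entry=0x5C007 [P=1 RW=1 US=1 PS=0]
  L1: frame=0x5C idx=17 entry=0x5D007 [P=1 RW=1 US=1 PS=0]
  L2: frame=0x5D idx=3 entry=0x5E003 [P=1 RW=1 US=0 PS=0]
  ✗ PROTECTION_VIOLATION  [3 reads]

Entries read for #3: 3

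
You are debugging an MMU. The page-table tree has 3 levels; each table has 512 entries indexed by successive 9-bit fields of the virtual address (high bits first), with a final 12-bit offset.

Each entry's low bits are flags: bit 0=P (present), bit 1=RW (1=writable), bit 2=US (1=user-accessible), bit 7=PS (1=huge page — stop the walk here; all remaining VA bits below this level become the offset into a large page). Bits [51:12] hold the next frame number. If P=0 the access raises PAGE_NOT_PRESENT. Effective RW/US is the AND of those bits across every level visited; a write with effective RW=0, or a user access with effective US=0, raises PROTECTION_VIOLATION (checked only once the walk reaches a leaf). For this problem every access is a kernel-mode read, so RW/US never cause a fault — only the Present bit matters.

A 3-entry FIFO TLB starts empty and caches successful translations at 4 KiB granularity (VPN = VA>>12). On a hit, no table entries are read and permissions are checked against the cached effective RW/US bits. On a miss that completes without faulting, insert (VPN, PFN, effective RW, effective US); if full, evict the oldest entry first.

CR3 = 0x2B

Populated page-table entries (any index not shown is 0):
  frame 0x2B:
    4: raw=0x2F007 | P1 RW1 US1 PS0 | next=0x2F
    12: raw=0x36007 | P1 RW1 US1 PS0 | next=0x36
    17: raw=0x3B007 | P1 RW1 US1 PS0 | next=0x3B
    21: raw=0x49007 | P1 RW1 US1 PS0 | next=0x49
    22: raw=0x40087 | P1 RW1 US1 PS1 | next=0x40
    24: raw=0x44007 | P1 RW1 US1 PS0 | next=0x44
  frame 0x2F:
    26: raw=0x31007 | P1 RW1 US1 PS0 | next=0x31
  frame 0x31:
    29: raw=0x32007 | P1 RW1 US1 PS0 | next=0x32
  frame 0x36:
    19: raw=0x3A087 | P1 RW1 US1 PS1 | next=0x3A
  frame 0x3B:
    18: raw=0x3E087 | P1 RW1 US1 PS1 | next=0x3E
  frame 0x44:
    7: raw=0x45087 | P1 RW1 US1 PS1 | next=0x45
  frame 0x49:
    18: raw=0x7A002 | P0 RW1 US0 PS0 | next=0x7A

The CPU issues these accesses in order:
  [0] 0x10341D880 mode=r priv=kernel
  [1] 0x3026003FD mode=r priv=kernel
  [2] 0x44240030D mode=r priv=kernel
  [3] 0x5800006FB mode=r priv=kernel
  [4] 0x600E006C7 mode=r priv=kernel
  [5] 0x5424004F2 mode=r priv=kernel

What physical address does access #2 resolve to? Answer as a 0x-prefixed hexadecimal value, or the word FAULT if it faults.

Trace:
#0 VA=0x10341D880 (r,kernel):
  L0: frame=0x2B idx=4 entry=0x2F007 [P=1 RW=1 US=1 PS=0]
  L1: frame=0x2F idx=26 entry=0x31007 [P=1 RW=1 US=1 PS=0]
  L2: frame=0x31 idx=29 entry=0x32007 [P=1 RW=1 US=1 PS=0]
  ⇒ phys 0x32880  [3 reads]
#1 VA=0x3026003FD (r,kernel):
  L0: frame=0x2B idx=12 entry=0x36007 [P=1 RW=1 US=1 PS=0]
  L1: frame=0x36 idx=19 entry=0x3A087 [P=1 RW=1 US=1 PS=1]
  ⇒ phys 0x3A3FD (huge @L1)  [2 reads]
#2 VA=0x44240030D (r,kernel):
  L0: frame=0x2B idx=17 entry=0x3B007 [P=1 RW=1 US=1 PS=0]
  L1: frame=0x3B idx=18 entry=0x3E087 [P=1 RW=1 US=1 PS=1]
  ⇒ phys 0x3E30D (huge @L1)  [2 reads]
#3 VA=0x5800006FB (r,kernel):
  L0: frame=0x2B idx=22 entry=0x40087 [P=1 RW=1 US=1 PS=1]
  ⇒ phys 0x406FB (huge @L0)  [1 reads]
#4 VA=0x600E006C7 (r,kernel):
  L0: frame=0x2B idx=24 entry=0x44007 [P=1 RW=1 US=1 PS=0]
  L1: frame=0x44 idx=7 entry=0x45087 [P=1 RW=1 US=1 PS=1]
  ⇒ phys 0x456C7 (huge @L1)  [2 reads]
#5 VA=0x5424004F2 (r,kernel):
  L0: frame=0x2B idx=21 entry=0x49007 [P=1 RW=1 US=1 PS=0]
  L1: frame=0x49 idx=18 entry=0x7A002 [P=0 RW=1 US=0 PS=0]
  ✗ PAGE_NOT_PRESENT  [2 reads]

Access #2 PA: 0x3E30D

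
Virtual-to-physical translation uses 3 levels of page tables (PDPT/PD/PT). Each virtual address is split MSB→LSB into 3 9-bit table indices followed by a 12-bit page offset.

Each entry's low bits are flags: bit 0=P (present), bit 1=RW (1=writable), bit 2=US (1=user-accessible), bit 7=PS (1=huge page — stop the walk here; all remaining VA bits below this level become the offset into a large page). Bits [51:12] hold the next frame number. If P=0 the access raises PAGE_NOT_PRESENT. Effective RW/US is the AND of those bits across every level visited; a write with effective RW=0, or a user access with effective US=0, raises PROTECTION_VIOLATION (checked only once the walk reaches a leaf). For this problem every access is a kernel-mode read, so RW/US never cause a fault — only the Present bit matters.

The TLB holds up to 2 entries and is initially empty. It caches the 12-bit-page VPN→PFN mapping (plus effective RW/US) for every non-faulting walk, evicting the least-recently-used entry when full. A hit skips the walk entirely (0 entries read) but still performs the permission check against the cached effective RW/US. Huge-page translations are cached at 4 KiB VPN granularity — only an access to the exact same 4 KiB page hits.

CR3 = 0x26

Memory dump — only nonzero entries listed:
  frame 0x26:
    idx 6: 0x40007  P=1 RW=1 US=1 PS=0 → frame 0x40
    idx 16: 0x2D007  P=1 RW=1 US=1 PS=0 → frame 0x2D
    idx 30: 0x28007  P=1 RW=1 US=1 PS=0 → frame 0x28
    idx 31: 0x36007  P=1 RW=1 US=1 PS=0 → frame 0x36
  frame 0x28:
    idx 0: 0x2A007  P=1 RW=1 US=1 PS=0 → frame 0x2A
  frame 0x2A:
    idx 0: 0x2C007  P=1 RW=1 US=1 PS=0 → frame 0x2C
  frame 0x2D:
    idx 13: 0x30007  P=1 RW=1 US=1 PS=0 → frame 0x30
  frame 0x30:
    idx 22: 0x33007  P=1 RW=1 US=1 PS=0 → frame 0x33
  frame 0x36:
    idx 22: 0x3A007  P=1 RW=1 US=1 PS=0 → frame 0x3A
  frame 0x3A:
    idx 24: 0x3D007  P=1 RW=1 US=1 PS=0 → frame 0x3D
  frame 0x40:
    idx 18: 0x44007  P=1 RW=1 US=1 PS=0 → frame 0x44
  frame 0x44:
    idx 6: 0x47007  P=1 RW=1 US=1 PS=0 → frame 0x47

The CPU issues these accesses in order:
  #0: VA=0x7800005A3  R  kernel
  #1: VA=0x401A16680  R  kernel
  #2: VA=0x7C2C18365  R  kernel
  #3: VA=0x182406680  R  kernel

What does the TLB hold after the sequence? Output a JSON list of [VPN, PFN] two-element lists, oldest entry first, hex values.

Trace:
#0 VA=0x7800005A3 (r,kernel):
  lvl0: tbl 0x26, slot 30 ⇒ 0x28007 (P1/RW1/US1/PS0)
  lvl1: tbl 0x28, slot 0 ⇒ 0x2A007 (P1/RW1/US1/PS0)
  lvl2: tbl 0x2A, slot 0 ⇒ 0x2C007 (P1/RW1/US1/PS0)
  → PA=0x2C5A3  (3 entries read)
#1 VA=0x401A16680 (r,kernel):
  lvl0: tbl 0x26, slot 16 ⇒ 0x2D007 (P1/RW1/US1/PS0)
  lvl1: tbl 0x2D, slot 13 ⇒ 0x30007 (P1/RW1/US1/PS0)
  lvl2: tbl 0x30, slot 22 ⇒ 0x33007 (P1/RW1/US1/PS0)
  → PA=0x33680  (3 entries read)
#2 VA=0x7C2C18365 (r,kernel):
  lvl0: tbl 0x26, slot 31 ⇒ 0x36007 (P1/RW1/US1/PS0)
  lvl1: tbl 0x36, slot 22 ⇒ 0x3A007 (P1/RW1/US1/PS0)
  lvl2: tbl 0x3A, slot 24 ⇒ 0x3D007 (P1/RW1/US1/PS0)
  → PA=0x3D365  (3 entries read)
#3 VA=0x182406680 (r,kernel):
  lvl0: tbl 0x26, slot 6 ⇒ 0x40007 (P1/RW1/US1/PS0)
  lvl1: tbl 0x40, slot 18 ⇒ 0x44007 (P1/RW1/US1/PS0)
  lvl2: tbl 0x44, slot 6 ⇒ 0x47007 (P1/RW1/US1/PS0)
  → PA=0x47680  (3 entries read)

TLB: [["0x7C2C18", "0x3D"], ["0x182406", "0x47"]]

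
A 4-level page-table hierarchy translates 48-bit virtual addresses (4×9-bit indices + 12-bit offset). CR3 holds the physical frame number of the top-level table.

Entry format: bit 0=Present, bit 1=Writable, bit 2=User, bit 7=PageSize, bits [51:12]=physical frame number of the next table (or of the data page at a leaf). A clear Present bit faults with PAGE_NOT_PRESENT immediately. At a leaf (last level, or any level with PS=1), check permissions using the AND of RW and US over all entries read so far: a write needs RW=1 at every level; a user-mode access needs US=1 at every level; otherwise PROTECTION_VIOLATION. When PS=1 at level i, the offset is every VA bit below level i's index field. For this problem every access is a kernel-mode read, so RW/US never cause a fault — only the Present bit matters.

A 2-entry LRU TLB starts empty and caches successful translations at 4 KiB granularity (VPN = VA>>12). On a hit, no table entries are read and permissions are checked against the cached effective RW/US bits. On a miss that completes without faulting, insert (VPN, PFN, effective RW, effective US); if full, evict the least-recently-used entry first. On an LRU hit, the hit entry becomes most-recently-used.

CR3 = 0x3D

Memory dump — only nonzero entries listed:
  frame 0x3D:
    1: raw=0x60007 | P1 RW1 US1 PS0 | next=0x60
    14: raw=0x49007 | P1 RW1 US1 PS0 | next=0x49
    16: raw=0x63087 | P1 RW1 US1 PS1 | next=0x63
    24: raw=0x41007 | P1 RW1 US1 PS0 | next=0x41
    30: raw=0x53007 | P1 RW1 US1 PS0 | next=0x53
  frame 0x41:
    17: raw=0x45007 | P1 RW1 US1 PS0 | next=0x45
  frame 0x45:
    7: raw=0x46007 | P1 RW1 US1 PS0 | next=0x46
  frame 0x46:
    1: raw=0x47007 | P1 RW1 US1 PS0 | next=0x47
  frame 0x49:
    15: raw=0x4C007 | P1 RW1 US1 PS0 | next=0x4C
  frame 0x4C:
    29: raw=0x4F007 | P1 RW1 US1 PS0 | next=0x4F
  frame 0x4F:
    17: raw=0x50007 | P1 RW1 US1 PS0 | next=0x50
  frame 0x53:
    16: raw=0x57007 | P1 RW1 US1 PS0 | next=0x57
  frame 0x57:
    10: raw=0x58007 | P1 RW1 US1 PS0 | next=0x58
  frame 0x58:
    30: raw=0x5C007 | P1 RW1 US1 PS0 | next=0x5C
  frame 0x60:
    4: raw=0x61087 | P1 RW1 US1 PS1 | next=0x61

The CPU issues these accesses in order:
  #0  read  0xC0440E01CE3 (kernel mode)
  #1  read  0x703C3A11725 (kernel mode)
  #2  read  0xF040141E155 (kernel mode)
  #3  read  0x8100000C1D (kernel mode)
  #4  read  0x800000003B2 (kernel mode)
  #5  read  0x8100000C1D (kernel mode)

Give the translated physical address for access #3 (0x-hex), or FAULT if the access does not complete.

Trace:
#0 VA=0xC0440E01CE3 (r,kernel):
  lvl0: tbl 0x3D, slot 24 ⇒ 0x41007 (P1/RW1/US1/PS0)
  lvl1: tbl 0x41, slot 17 ⇒ 0x45007 (P1/RW1/US1/PS0)
  lvl2: tbl 0x45, slot 7 ⇒ 0x46007 (P1/RW1/US1/PS0)
  lvl3: tbl 0x46, slot 1 ⇒ 0x47007 (P1/RW1/US1/PS0)
  ⇒ phys 0x47CE3  [4 reads]
#1 VA=0x703C3A11725 (r,kernel):
  lvl0: tbl 0x3D, slot 14 ⇒ 0x49007 (P1/RW1/US1/PS0)
  lvl1: tbl 0x49, slot 15 ⇒ 0x4C007 (P1/RW1/US1/PS0)
  lvl2: tbl 0x4C, slot 29 ⇒ 0x4F007 (P1/RW1/US1/PS0)
  lvl3: tbl 0x4F, slot 17 ⇒ 0x50007 (P1/RW1/US1/PS0)
  ⇒ phys 0x50725  [4 reads]
#2 VA=0xF040141E155 (r,kernel):
  lvl0: tbl 0x3D, slot 30 ⇒ 0x53007 (P1/RW1/US1/PS0)
  lvl1: tbl 0x53, slot 16 ⇒ 0x57007 (P1/RW1/US1/PS0)
  lvl2: tbl 0x57, slot 10 ⇒ 0x58007 (P1/RW1/US1/PS0)
  lvl3: tbl 0x58, slot 30 ⇒ 0x5C007 (P1/RW1/US1/PS0)
  ⇒ phys 0x5C155  [4 reads]
#3 VA=0x8100000C1D (r,kernel):
  lvl0: tbl 0x3D, slot 1 ⇒ 0x60007 (P1/RW1/US1/PS0)
  lvl1: tbl 0x60, slot 4 ⇒ 0x61087 (P1/RW1/US1/PS1)
  ⇒ phys 0x61C1D (huge @L1)  [2 reads]
#4 VA=0x800000003B2 (r,kernel):
  lvl0: tbl 0x3D, slot 16 ⇒ 0x63087 (P1/RW1/US1/PS1)
  ⇒ phys 0x633B2 (huge @L0)  [1 reads]
#5 VA=0x8100000C1D (r,kernel):
  TLB hit vpn=0x8100000 → PA=0x61C1D

Access #3 PA: 0x61C1D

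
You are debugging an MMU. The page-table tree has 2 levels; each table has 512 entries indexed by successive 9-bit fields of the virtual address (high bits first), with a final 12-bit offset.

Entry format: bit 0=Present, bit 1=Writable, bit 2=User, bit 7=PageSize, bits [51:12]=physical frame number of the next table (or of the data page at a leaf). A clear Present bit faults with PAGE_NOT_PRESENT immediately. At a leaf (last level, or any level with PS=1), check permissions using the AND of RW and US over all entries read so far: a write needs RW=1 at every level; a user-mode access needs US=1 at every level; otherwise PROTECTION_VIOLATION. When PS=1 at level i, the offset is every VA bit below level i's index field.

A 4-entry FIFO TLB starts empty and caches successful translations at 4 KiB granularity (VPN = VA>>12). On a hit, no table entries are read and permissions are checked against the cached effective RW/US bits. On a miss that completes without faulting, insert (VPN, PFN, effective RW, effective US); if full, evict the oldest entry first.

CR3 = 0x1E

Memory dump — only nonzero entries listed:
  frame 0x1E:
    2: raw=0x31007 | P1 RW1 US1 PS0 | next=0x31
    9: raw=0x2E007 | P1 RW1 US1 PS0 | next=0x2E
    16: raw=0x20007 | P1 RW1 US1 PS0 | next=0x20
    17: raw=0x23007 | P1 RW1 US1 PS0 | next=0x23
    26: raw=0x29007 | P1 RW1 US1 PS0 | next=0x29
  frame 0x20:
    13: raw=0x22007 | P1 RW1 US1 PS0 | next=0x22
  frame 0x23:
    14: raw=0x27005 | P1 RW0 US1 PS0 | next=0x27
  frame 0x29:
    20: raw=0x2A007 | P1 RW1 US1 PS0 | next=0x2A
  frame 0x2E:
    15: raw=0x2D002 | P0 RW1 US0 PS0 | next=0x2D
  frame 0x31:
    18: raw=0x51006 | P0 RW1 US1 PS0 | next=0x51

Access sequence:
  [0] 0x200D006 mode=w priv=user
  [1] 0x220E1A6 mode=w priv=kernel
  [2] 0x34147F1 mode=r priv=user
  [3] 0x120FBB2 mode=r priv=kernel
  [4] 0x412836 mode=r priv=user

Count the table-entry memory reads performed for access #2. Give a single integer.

Walk each access:
#0 VA=0x200D006 (w,user):
  [0] read 0x1E idx=16: raw=0x20007 flags P=1 W=1 U=1 S=0
  [1] read 0x20 idx=13: raw=0x22007 flags P=1 W=1 U=1 S=0
  ⇒ phys 0x22006  [2 reads]
#1 VA=0x220E1A6 (w,kernel):
  [0] read 0x1E idx=17: raw=0x23007 flags P=1 W=1 U=1 S=0
  [1] read 0x23 idx=14: raw=0x27005 flags P=1 W=0 U=1 S=0
  ✗ PROTECTION_VIOLATION  [2 reads]
#2 VA=0x34147F1 (r,user):
  [0] read 0x1E idx=26: raw=0x29007 flags P=1 W=1 U=1 S=0
  [1] read 0x29 idx=20: raw=0x2A007 flags P=1 W=1 U=1 S=0
  ⇒ phys 0x2A7F1  [2 reads]
#3 VA=0x120FBB2 (r,kernel):
  [0] read 0x1E idx=9: raw=0x2E007 flags P=1 W=1 U=1 S=0
  [1] read 0x2E idx=15: raw=0x2D002 flags P=0 W=1 U=0 S=0
  ✗ PAGE_NOT_PRESENT  [2 reads]
#4 VA=0x412836 (r,user):
  [0] read 0x1E idx=2: raw=0x31007 flags P=1 W=1 U=1 S=0
  [1] read 0x31 idx=18: raw=0x51006 flags P=0 W=1 U=1 S=0
  ✗ PAGE_NOT_PRESENT  [2 reads]

Entries read for #2: 2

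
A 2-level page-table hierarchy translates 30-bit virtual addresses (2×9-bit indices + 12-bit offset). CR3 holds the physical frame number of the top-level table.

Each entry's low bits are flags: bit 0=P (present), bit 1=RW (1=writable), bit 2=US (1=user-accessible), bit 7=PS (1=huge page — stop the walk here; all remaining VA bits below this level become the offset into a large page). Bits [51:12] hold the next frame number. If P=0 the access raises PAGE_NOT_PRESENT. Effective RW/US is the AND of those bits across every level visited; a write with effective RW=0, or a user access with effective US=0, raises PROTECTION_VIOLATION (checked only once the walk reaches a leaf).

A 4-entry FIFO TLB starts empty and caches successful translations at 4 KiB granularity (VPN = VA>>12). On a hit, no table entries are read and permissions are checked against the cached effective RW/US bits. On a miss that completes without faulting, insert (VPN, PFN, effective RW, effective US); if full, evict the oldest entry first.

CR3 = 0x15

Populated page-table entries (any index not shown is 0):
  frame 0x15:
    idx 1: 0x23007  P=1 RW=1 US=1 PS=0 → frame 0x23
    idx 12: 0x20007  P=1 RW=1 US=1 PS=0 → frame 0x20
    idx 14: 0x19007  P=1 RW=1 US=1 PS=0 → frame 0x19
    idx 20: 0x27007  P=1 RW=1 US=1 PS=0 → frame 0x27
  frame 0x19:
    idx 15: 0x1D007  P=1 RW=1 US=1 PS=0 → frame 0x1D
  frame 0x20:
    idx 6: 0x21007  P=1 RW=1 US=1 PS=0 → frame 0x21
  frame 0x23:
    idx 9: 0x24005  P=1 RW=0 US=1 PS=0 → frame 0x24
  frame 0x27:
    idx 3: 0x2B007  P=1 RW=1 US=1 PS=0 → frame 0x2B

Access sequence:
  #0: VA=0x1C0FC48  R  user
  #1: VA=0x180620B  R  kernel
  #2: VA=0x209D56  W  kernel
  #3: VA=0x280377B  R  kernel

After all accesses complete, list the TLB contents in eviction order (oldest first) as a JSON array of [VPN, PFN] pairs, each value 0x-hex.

Per-access translation:
#0 VA=0x1C0FC48 (r,user):
  [0] read 0x15 idx=14: raw=0x19007 flags P=1 W=1 U=1 S=0
  [1] read 0x19 idx=15: raw=0x1D007 flags P=1 W=1 U=1 S=0
  ⇒ phys 0x1DC48  [2 reads]
#1 VA=0x180620B (r,kernel):
  [0] read 0x15 idx=12: raw=0x20007 flags P=1 W=1 U=1 S=0
  [1] read 0x20 idx=6: raw=0x21007 flags P=1 W=1 U=1 S=0
  ⇒ phys 0x2120B  [2 reads]
#2 VA=0x209D56 (w,kernel):
  [0] read 0x15 idx=1: raw=0x23007 flags P=1 W=1 U=1 S=0
  [1] read 0x23 idx=9: raw=0x24005 flags P=1 W=0 U=1 S=0
  → PROTECTION_VIOLATION  (2 entries read)
#3 VA=0x280377B (r,kernel):
  [0] read 0x15 idx=20: raw=0x27007 flags P=1 W=1 U=1 S=0
  [1] read 0x27 idx=3: raw=0x2B007 flags P=1 W=1 U=1 S=0
  ⇒ phys 0x2B77B  [2 reads]

TLB: [["0x1C0F", "0x1D"], ["0x1806", "0x21"], ["0x2803", "0x2B"]]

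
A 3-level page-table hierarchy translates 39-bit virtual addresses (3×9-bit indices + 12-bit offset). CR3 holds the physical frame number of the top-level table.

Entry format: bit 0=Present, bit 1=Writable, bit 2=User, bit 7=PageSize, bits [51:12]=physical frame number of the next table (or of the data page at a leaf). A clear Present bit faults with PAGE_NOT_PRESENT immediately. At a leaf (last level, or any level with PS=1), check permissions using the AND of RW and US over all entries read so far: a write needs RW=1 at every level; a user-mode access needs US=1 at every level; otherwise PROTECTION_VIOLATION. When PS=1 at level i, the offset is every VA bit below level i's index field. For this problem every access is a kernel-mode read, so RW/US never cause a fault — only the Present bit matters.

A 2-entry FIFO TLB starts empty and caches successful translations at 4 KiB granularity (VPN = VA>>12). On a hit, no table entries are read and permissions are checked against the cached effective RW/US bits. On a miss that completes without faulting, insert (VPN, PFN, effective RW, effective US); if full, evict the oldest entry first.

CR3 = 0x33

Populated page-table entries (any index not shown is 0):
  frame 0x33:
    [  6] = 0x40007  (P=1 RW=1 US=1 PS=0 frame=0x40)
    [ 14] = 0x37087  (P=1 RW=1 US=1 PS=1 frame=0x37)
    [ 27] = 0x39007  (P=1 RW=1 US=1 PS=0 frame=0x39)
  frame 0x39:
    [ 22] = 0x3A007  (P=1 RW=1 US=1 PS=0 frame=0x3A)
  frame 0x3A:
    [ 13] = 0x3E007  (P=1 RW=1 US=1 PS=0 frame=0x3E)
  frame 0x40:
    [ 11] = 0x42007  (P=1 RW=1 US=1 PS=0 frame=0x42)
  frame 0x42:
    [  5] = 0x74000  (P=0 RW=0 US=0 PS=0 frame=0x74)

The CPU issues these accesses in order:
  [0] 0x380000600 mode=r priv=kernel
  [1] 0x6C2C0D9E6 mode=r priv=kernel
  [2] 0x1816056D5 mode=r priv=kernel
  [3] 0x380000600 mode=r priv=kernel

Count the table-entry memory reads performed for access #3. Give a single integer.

Walk each access:
#0 VA=0x380000600 (r,kernel):
  [0] read 0x33 idx=14: raw=0x37087 flags P=1 W=1 U=1 S=1
  → PA=0x37600 (huge @L0)  (1 entries read)
#1 VA=0x6C2C0D9E6 (r,kernel):
  [0] read 0x33 idx=27: raw=0x39007 flags P=1 W=1 U=1 S=0
  [1] read 0x39 idx=22: raw=0x3A007 flags P=1 W=1 U=1 S=0
  [2] read 0x3A idx=13: raw=0x3E007 flags P=1 W=1 U=1 S=0
  → PA=0x3E9E6  (3 entries read)
#2 VA=0x1816056D5 (r,kernel):
  [0] read 0x33 idx=6: raw=0x40007 flags P=1 W=1 U=1 S=0
  [1] read 0x40 idx=11: raw=0x42007 flags P=1 W=1 U=1 S=0
  [2] read 0x42 idx=5: raw=0x74000 flags P=0 W=0 U=0 S=0
  ✗ PAGE_NOT_PRESENT  [3 reads]
#3 VA=0x380000600 (r,kernel):
  TLB hit vpn=0x380000 → PA=0x37600

Entries read for #3: 0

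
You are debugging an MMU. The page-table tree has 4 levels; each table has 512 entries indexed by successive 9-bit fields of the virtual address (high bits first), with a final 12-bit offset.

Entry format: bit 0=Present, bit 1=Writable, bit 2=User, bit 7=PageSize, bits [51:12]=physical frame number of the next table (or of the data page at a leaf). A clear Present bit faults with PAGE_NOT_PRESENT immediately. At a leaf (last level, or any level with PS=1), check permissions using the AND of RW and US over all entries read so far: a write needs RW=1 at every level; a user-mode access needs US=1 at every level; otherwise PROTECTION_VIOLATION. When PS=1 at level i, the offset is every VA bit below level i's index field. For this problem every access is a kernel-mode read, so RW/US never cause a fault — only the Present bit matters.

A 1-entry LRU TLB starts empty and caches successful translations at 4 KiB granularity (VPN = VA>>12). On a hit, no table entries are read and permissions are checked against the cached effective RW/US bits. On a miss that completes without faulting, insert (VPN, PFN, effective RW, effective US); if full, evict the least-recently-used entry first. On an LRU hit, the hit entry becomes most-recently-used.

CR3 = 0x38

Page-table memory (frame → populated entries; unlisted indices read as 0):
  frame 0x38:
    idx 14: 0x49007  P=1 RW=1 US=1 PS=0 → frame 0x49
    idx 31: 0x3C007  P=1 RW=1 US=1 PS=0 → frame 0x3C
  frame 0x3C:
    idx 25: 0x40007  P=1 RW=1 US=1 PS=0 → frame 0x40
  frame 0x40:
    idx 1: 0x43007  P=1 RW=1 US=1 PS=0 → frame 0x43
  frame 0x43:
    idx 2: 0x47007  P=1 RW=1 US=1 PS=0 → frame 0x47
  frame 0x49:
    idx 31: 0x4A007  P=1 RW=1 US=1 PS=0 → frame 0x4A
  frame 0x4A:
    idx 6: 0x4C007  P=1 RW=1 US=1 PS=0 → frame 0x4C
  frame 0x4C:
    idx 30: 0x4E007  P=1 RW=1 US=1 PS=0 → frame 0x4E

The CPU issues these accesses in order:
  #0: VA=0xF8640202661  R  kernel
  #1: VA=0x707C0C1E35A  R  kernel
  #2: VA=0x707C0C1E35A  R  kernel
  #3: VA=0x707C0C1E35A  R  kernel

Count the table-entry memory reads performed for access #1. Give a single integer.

Walk each access:
#0 VA=0xF8640202661 (r,kernel):
  [0] read 0x38 idx=31: raw=0x3C007 flags P=1 W=1 U=1 S=0
  [1] read 0x3C idx=25: raw=0x40007 flags P=1 W=1 U=1 S=0
  [2] read 0x40 idx=1: raw=0x43007 flags P=1 W=1 U=1 S=0
  [3] read 0x43 idx=2: raw=0x47007 flags P=1 W=1 U=1 S=0
  ⇒ phys 0x47661  [4 reads]
#1 VA=0x707C0C1E35A (r,kernel):
  [0] read 0x38 idx=14: raw=0x49007 flags P=1 W=1 U=1 S=0
  [1] read 0x49 idx=31: raw=0x4A007 flags P=1 W=1 U=1 S=0
  [2] read 0x4A idx=6: raw=0x4C007 flags P=1 W=1 U=1 S=0
  [3] read 0x4C idx=30: raw=0x4E007 flags P=1 W=1 U=1 S=0
  ⇒ phys 0x4E35A  [4 reads]
#2 VA=0x707C0C1E35A (r,kernel):
  TLB hit vpn=0x707C0C1E → PA=0x4E35A
#3 VA=0x707C0C1E35A (r,kernel):
  TLB hit vpn=0x707C0C1E → PA=0x4E35A

Entries read for #1: 4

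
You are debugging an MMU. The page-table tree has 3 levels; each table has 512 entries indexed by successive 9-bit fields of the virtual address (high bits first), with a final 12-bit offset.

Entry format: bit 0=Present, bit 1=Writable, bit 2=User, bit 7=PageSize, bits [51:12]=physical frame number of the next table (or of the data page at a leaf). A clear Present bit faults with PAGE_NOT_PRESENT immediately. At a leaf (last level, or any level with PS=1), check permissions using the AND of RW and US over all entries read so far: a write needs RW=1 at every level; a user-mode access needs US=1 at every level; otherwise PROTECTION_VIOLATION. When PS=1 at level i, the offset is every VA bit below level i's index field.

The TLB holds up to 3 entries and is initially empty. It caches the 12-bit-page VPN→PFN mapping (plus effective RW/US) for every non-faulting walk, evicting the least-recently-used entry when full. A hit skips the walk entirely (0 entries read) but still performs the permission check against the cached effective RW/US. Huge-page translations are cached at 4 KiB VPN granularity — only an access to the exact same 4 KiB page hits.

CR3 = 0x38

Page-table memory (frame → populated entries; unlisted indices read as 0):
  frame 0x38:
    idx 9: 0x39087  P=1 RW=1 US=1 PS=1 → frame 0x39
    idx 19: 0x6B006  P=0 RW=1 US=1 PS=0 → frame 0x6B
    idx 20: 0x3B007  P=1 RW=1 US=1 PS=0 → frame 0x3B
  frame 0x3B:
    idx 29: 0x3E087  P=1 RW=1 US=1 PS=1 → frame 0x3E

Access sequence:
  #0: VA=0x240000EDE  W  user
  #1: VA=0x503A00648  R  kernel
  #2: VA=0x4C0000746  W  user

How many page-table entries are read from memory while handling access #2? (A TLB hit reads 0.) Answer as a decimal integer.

Walk each access:
#0 VA=0x240000EDE (w,user):
  [0] read 0x38 idx=9: raw=0x39087 flags P=1 W=1 U=1 S=1
  → PA=0x39EDE (huge @L0)  (1 entries read)
#1 VA=0x503A00648 (r,kernel):
  [0] read 0x38 idx=20: raw=0x3B007 flags P=1 W=1 U=1 S=0
  [1] read 0x3B idx=29: raw=0x3E087 flags P=1 W=1 U=1 S=1
  → PA=0x3E648 (huge @L1)  (2 entries read)
#2 VA=0x4C0000746 (w,user):
  [0] read 0x38 idx=19: raw=0x6B006 flags P=0 W=1 U=1 S=0
  ✗ PAGE_NOT_PRESENT  [1 reads]

Entries read for #2: 1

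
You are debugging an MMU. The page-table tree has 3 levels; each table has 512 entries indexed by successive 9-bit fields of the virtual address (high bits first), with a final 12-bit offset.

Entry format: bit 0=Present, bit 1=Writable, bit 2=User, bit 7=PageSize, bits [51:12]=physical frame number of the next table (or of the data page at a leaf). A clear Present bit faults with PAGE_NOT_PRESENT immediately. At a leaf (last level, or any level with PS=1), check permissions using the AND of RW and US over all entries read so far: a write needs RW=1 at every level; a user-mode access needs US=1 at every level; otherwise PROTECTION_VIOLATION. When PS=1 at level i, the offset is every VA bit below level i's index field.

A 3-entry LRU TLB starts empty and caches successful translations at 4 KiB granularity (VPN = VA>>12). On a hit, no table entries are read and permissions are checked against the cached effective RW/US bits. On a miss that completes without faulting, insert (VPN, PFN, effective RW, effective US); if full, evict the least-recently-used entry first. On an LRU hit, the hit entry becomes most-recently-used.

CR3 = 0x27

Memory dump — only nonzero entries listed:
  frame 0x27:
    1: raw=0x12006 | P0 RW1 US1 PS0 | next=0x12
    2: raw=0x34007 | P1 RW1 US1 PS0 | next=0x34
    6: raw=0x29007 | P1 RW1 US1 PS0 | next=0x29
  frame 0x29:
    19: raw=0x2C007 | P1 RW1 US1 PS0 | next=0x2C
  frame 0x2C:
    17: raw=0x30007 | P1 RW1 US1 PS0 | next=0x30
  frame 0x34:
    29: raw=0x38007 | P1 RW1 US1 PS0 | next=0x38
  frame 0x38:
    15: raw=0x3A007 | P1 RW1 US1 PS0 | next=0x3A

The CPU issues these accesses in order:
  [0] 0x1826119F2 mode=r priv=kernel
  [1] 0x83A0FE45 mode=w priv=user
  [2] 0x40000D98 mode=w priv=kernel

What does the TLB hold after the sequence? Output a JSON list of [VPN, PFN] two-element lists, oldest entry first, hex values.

Per-access translation:
#0 VA=0x1826119F2 (r,kernel):
  lvl0: tbl 0x27, slot 6 ⇒ 0x29007 (P1/RW1/US1/PS0)
  lvl1: tbl 0x29, slot 19 ⇒ 0x2C007 (P1/RW1/US1/PS0)
  lvl2: tbl 0x2C, slot 17 ⇒ 0x30007 (P1/RW1/US1/PS0)
  ✓ 0x309F2  — 3 lookups
#1 VA=0x83A0FE45 (w,user):
  lvl0: tbl 0x27, slot 2 ⇒ 0x34007 (P1/RW1/US1/PS0)
  lvl1: tbl 0x34, slot 29 ⇒ 0x38007 (P1/RW1/US1/PS0)
  lvl2: tbl 0x38, slot 15 ⇒ 0x3A007 (P1/RW1/US1/PS0)
  ✓ 0x3AE45  — 3 lookups
#2 VA=0x40000D98 (w,kernel):
  lvl0: tbl 0x27, slot 1 ⇒ 0x12006 (P0/RW1/US1/PS0)
  ⇒ fault: PAGE_NOT_PRESENT  — 1 lookups

TLB: [["0x182611", "0x30"], ["0x83A0F", "0x3A"]]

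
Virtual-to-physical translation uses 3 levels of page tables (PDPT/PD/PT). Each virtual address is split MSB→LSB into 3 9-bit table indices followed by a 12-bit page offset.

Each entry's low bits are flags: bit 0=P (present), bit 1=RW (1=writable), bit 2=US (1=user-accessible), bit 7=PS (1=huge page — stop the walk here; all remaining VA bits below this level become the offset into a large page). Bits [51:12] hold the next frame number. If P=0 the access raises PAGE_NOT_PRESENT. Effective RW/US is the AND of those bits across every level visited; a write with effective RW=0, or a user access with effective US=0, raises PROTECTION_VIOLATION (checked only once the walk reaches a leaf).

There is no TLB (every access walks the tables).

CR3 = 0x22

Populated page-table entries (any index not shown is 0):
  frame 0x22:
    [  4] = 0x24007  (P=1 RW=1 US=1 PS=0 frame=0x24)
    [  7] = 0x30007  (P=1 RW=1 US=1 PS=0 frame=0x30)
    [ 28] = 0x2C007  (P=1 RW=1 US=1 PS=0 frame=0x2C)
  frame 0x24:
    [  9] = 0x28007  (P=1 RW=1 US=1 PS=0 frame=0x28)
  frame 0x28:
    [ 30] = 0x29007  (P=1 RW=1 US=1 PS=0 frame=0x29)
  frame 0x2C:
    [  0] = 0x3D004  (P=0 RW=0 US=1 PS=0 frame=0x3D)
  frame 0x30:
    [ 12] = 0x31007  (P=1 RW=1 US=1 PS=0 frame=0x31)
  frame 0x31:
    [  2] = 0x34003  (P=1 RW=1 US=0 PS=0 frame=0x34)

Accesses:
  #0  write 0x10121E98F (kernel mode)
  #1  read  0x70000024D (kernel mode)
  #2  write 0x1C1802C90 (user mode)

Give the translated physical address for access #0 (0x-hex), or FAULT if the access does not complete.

Per-access translation:
#0 VA=0x10121E98F (w,kernel):
  L0 @0x22[4] → 0x24007  P=1,RW=1,US=1,PS=0
  L1 @0x24[9] → 0x28007  P=1,RW=1,US=1,PS=0
  L2 @0x28[30] → 0x29007  P=1,RW=1,US=1,PS=0
  ✓ 0x2998F  — 3 lookups
#1 VA=0x70000024D (r,kernel):
  L0 @0x22[28] → 0x2C007  P=1,RW=1,US=1,PS=0
  L1 @0x2C[0] → 0x3D004  P=0,RW=0,US=1,PS=0
  → PAGE_NOT_PRESENT  (2 entries read)
#2 VA=0x1C1802C90 (w,user):
  L0 @0x22[7] → 0x30007  P=1,RW=1,US=1,PS=0
  L1 @0x30[12] → 0x31007  P=1,RW=1,US=1,PS=0
  L2 @0x31[2] → 0x34003  P=1,RW=1,US=0,PS=0
  → PROTECTION_VIOLATION  (3 entries read)

Access #0 PA: 0x2998F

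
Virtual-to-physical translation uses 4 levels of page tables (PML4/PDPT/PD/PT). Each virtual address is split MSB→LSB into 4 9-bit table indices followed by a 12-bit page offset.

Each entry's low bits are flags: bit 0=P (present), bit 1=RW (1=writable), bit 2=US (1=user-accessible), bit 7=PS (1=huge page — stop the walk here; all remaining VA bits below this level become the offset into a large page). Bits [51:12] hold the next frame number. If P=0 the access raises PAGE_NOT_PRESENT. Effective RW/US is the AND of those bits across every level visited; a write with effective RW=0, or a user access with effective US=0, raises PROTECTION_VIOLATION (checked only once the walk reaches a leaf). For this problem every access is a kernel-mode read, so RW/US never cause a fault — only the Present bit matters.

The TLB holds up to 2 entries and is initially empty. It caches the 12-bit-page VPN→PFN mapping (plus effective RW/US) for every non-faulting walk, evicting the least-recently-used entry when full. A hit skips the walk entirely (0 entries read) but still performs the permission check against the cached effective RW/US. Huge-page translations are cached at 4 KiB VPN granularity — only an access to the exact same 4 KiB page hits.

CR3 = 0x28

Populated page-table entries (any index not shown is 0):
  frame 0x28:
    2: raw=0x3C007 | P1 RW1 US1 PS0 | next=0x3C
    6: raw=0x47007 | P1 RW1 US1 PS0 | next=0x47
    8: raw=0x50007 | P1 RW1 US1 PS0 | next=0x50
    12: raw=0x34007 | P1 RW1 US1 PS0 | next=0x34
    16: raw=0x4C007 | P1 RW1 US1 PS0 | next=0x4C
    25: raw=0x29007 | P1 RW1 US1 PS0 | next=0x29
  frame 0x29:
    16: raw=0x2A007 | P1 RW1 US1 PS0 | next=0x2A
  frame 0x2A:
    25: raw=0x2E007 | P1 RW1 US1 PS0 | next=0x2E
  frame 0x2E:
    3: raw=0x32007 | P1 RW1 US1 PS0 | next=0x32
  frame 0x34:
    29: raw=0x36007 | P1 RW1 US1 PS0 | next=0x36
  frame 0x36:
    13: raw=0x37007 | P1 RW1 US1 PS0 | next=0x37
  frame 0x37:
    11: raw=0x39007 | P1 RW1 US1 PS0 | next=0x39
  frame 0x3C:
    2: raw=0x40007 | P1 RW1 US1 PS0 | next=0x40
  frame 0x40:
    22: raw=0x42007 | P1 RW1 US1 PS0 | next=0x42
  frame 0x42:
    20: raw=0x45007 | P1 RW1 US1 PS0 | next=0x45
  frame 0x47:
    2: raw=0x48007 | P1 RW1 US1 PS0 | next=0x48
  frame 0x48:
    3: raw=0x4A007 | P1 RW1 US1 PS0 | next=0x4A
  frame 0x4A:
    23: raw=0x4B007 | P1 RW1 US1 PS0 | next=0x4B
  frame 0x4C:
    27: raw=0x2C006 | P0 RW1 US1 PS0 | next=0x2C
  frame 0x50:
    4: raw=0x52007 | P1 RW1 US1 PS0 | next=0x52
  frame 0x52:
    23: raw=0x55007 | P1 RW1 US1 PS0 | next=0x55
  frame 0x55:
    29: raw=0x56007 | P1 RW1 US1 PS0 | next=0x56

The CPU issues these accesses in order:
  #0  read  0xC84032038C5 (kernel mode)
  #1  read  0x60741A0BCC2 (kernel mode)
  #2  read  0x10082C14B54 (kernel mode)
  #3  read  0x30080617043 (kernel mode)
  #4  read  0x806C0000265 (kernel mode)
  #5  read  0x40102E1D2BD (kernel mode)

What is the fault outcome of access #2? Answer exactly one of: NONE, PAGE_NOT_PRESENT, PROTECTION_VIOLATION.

Trace:
#0 VA=0xC84032038C5 (r,kernel):
  L0: frame=0x28 idx=25 entry=0x29007 [P=1 RW=1 US=1 PS=0]
  L1: frame=0x29 idx=16 entry=0x2A007 [P=1 RW=1 US=1 PS=0]
  L2: frame=0x2A idx=25 entry=0x2E007 [P=1 RW=1 US=1 PS=0]
  L3: frame=0x2E idx=3 entry=0x32007 [P=1 RW=1 US=1 PS=0]
  ⇒ phys 0x328C5  [4 reads]
#1 VA=0x60741A0BCC2 (r,kernel):
  L0: frame=0x28 idx=12 entry=0x34007 [P=1 RW=1 US=1 PS=0]
  L1: frame=0x34 idx=29 entry=0x36007 [P=1 RW=1 US=1 PS=0]
  L2: frame=0x36 idx=13 entry=0x37007 [P=1 RW=1 US=1 PS=0]
  L3: frame=0x37 idx=11 entry=0x39007 [P=1 RW=1 US=1 PS=0]
  ⇒ phys 0x39CC2  [4 reads]
#2 VA=0x10082C14B54 (r,kernel):
  L0: frame=0x28 idx=2 entry=0x3C007 [P=1 RW=1 US=1 PS=0]
  L1: frame=0x3C idx=2 entry=0x40007 [P=1 RW=1 US=1 PS=0]
  L2: frame=0x40 idx=22 entry=0x42007 [P=1 RW=1 US=1 PS=0]
  L3: frame=0x42 idx=20 entry=0x45007 [P=1 RW=1 US=1 PS=0]
  ⇒ phys 0x45B54  [4 reads]
#3 VA=0x30080617043 (r,kernel):
  L0: frame=0x28 idx=6 entry=0x47007 [P=1 RW=1 US=1 PS=0]
  L1: frame=0x47 idx=2 entry=0x48007 [P=1 RW=1 US=1 PS=0]
  L2: frame=0x48 idx=3 entry=0x4A007 [P=1 RW=1 US=1 PS=0]
  L3: frame=0x4A idx=23 entry=0x4B007 [P=1 RW=1 US=1 PS=0]
  ⇒ phys 0x4B043  [4 reads]
#4 VA=0x806C0000265 (r,kernel):
  L0: frame=0x28 idx=16 entry=0x4C007 [P=1 RW=1 US=1 PS=0]
  L1: frame=0x4C idx=27 entry=0x2C006 [P=0 RW=1 US=1 PS=0]
  ✗ PAGE_NOT_PRESENT  [2 reads]
#5 VA=0x40102E1D2BD (r,kernel):
  L0: frame=0x28 idx=8 entry=0x50007 [P=1 RW=1 US=1 PS=0]
  L1: frame=0x50 idx=4 entry=0x52007 [P=1 RW=1 US=1 PS=0]
  L2: frame=0x52 idx=23 entry=0x55007 [P=1 RW=1 US=1 PS=0]
  L3: frame=0x55 idx=29 entry=0x56007 [P=1 RW=1 US=1 PS=0]
  ⇒ phys 0x562BD  [4 reads]

Access #2 fault: NONE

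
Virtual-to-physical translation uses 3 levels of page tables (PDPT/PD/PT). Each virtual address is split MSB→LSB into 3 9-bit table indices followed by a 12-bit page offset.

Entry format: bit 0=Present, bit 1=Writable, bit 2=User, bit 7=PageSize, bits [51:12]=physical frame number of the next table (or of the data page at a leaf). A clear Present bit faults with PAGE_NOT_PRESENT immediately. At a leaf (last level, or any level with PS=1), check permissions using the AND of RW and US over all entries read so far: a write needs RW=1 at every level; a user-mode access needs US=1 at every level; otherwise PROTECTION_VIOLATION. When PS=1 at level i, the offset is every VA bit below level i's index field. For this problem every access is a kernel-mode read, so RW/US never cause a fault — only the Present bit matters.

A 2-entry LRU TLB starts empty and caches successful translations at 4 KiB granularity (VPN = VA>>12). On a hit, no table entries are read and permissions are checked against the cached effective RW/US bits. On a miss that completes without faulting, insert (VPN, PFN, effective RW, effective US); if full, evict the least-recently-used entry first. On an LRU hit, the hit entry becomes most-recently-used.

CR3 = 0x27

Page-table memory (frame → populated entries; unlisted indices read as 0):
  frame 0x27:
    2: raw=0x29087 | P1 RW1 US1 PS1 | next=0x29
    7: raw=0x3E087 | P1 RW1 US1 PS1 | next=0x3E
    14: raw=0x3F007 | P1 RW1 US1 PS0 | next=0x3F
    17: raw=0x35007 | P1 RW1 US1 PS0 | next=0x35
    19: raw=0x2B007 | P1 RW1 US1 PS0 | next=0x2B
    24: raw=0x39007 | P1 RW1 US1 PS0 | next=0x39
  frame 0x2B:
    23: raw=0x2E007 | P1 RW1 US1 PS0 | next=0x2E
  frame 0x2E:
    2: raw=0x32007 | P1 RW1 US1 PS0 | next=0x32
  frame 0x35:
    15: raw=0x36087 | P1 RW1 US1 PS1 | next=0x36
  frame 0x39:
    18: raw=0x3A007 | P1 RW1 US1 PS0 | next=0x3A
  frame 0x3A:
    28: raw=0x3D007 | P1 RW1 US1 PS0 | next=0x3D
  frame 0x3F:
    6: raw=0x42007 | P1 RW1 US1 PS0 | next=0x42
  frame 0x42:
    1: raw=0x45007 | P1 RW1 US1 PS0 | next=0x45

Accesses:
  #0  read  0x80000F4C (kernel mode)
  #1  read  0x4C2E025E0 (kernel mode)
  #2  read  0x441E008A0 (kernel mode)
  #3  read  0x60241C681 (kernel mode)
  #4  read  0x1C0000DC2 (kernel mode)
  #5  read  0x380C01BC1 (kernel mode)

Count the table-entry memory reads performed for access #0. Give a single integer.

Per-access translation:
#0 VA=0x80000F4C (r,kernel):
  L0: frame=0x27 idx=2 entry=0x29087 [P=1 RW=1 US=1 PS=1]
  ✓ 0x29F4C (huge @L0)  — 1 lookups
#1 VA=0x4C2E025E0 (r,kernel):
  L0: frame=0x27 idx=19 entry=0x2B007 [P=1 RW=1 US=1 PS=0]
  L1: frame=0x2B idx=23 entry=0x2E007 [P=1 RW=1 US=1 PS=0]
  L2: frame=0x2E idx=2 entry=0x32007 [P=1 RW=1 US=1 PS=0]
  ✓ 0x325E0  — 3 lookups
#2 VA=0x441E008A0 (r,kernel):
  L0: frame=0x27 idx=17 entry=0x35007 [P=1 RW=1 US=1 PS=0]
  L1: frame=0x35 idx=15 entry=0x36087 [P=1 RW=1 US=1 PS=1]
  ✓ 0x368A0 (huge @L1)  — 2 lookups
#3 VA=0x60241C681 (r,kernel):
  L0: frame=0x27 idx=24 entry=0x39007 [P=1 RW=1 US=1 PS=0]
  L1: frame=0x39 idx=18 entry=0x3A007 [P=1 RW=1 US=1 PS=0]
  L2: frame=0x3A idx=28 entry=0x3D007 [P=1 RW=1 US=1 PS=0]
  ✓ 0x3D681  — 3 lookups
#4 VA=0x1C0000DC2 (r,kernel):
  L0: frame=0x27 idx=7 entry=0x3E087 [P=1 RW=1 US=1 PS=1]
  ✓ 0x3EDC2 (huge @L0)  — 1 lookups
#5 VA=0x380C01BC1 (r,kernel):
  L0: frame=0x27 idx=14 entry=0x3F007 [P=1 RW=1 US=1 PS=0]
  L1: frame=0x3F idx=6 entry=0x42007 [P=1 RW=1 US=1 PS=0]
  L2: frame=0x42 idx=1 entry=0x45007 [P=1 RW=1 US=1 PS=0]
  ✓ 0x45BC1  — 3 lookups

Entries read for #0: 1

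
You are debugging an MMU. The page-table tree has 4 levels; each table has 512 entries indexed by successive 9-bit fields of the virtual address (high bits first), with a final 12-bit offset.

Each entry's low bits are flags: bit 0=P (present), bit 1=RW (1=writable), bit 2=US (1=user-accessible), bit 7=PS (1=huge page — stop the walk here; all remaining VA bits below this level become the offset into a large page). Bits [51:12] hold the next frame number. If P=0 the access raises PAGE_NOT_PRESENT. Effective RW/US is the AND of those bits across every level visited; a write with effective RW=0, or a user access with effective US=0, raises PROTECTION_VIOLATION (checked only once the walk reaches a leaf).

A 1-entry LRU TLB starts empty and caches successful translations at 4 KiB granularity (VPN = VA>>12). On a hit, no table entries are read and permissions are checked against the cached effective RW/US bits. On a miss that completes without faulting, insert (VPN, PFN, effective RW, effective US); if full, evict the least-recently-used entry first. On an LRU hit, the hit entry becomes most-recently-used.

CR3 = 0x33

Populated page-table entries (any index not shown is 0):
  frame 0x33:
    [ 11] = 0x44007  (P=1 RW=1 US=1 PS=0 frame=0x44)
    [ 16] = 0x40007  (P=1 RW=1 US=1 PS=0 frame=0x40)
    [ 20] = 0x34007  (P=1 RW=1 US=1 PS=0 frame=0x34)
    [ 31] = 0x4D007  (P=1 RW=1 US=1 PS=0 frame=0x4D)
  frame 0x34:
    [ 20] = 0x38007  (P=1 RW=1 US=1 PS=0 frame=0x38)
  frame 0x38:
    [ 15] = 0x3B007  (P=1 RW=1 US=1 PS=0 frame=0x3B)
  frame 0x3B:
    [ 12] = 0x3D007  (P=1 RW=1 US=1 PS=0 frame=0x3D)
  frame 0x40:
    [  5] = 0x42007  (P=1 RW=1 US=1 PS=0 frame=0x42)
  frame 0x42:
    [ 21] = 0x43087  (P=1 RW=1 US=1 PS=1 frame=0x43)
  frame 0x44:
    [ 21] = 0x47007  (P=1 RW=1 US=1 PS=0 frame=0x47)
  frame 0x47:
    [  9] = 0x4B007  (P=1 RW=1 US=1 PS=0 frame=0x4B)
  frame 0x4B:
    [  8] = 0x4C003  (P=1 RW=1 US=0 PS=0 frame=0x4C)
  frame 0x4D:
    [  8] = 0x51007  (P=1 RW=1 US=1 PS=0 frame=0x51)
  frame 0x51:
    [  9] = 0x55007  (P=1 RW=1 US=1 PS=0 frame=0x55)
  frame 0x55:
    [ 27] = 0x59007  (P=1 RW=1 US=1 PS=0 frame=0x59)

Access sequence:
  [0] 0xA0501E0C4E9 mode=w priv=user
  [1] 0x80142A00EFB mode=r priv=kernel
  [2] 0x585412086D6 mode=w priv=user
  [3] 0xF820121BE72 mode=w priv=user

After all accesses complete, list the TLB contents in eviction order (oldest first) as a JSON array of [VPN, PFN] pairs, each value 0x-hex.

Walk each access:
#0 VA=0xA0501E0C4E9 (w,user):
  [0] read 0x33 idx=20: raw=0x34007 flags P=1 W=1 U=1 S=0
  [1] read 0x34 idx=20: raw=0x38007 flags P=1 W=1 U=1 S=0
  [2] read 0x38 idx=15: raw=0x3B007 flags P=1 W=1 U=1 S=0
  [3] read 0x3B idx=12: raw=0x3D007 flags P=1 W=1 U=1 S=0
  → PA=0x3D4E9  (4 entries read)
#1 VA=0x80142A00EFB (r,kernel):
  [0] read 0x33 idx=16: raw=0x40007 flags P=1 W=1 U=1 S=0
  [1] read 0x40 idx=5: raw=0x42007 flags P=1 W=1 U=1 S=0
  [2] read 0x42 idx=21: raw=0x43087 flags P=1 W=1 U=1 S=1
  → PA=0x43EFB (huge @L2)  (3 entries read)
#2 VA=0x585412086D6 (w,user):
  [0] read 0x33 idx=11: raw=0x44007 flags P=1 W=1 U=1 S=0
  [1] read 0x44 idx=21: raw=0x47007 flags P=1 W=1 U=1 S=0
  [2] read 0x47 idx=9: raw=0x4B007 flags P=1 W=1 U=1 S=0
  [3] read 0x4B idx=8: raw=0x4C003 flags P=1 W=1 U=0 S=0
  ✗ PROTECTION_VIOLATION  [4 reads]
#3 VA=0xF820121BE72 (w,user):
  [0] read 0x33 idx=31: raw=0x4D007 flags P=1 W=1 U=1 S=0
  [1] read 0x4D idx=8: raw=0x51007 flags P=1 W=1 U=1 S=0
  [2] read 0x51 idx=9: raw=0x55007 flags P=1 W=1 U=1 S=0
  [3] read 0x55 idx=27: raw=0x59007 flags P=1 W=1 U=1 S=0
  → PA=0x59E72  (4 entries read)

TLB: [["0xF820121B", "0x59"]]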